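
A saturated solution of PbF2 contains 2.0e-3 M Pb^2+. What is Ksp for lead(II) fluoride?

PbF2(s) ⇌ Pb^2+(aq) + 2 F^-(aq)
Stoichiometry gives [F^-] = (2/1)[Pb^2+] = 4.00 × 10^-3 M.
Ksp = [Pb^2+][F^-]^2
Ksp = 2.0 x 10^-3 × (4.00 × 10^-3)^2 = 3.2 × 10^-8

Ksp ≈ 3.2 × 10^-8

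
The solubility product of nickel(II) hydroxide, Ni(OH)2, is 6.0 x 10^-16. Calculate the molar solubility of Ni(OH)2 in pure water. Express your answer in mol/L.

5.3 × 10^-6 M

Ni(OH)2(s) ⇌ Ni^2+(aq) + 2 OH^-(aq)
Ksp = [Ni^2+][OH^-]^2
If s mol/L of Ni(OH)2 dissolves, [Ni^2+] = s and [OH^-] = 2s.
Ksp = s(2s)^2 = 4s^3
Solving, s = (6.0 x 10^-16/4)^(1/3) = 5.3 × 10^-6 M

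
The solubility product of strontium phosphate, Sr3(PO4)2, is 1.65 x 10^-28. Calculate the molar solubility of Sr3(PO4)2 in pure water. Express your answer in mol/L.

Sr3(PO4)2(s) ⇌ 3 Sr^2+(aq) + 2 PO4^3-(aq)
Ksp = [Sr^2+]^3[PO4^3-]^2
If s mol/L of Sr3(PO4)2 dissolves, [Sr^2+] = 3s and [PO4^3-] = 2s.
Ksp = (3s)^3(2s)^2 = 108s^5
s = (1.65 x 10^-28 / 108)^(1/5) = 1.09 × 10^-6 M

s = 1.09 × 10^-6 M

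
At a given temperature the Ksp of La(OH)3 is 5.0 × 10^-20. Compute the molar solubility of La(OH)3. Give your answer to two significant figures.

La(OH)3(s) ⇌ La^3+(aq) + 3 OH^-(aq)
Ksp = [La^3+][OH^-]^3
With molar solubility s: [La^3+] = s, [OH^-] = 3s.
So Ksp = s × (3s)^3 = 27s^4
Solving, s = (5.0 × 10^-20/27)^(1/4) = 6.6 × 10^-6 M

s = 6.6e-6 M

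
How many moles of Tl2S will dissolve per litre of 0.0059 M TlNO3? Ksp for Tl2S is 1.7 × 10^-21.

Tl2S(s) <=> 2 Tl^+ + S^2-
Ksp = [Tl^+]^2[S^2-]
If s mol/L dissolves here, [Tl^+] = 0.0059 + 2s ≈ 0.0059, [S^2-] = s (Ksp is small, so little additional dissolves).
Ksp ≈ (0.0059)^2 × s
s = 4.9 × 10^-17 M
Check: 2s = 9.8 × 10^-17 ≪ 0.0059, so the approximation is valid.

4.9 × 10^-17 M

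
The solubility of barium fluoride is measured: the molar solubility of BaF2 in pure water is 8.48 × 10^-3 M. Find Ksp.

BaF2(s) ⇌ Ba^2+(aq) + 2 F^-(aq)
With molar solubility s: [Ba^2+] = s, [F^-] = 2s.
Ksp = [Ba^2+][F^-]^2
Ksp = s(2s)^2 = 4s^3
Ksp = 4 × (8.48 × 10^-3)^3 = 2.44 x 10^-6

2.44e-6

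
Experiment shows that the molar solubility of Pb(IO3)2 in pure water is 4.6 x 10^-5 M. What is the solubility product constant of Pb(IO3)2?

Pb(IO3)2(s) ⇌ Pb^2+(aq) + 2 IO3^-(aq)
Let s = molar solubility. Then [Pb^2+] = s and [IO3^-] = 2s.
Ksp = [Pb^2+][IO3^-]^2
Ksp = s(2s)^2 = 4s^3
With s = 4.6 × 10^-5: Ksp = 3.9 × 10^-13

3.9 × 10^-13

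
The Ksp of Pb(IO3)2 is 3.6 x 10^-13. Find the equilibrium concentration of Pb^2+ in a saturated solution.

[Pb^2+] = 4.5 x 10^-5 M

Pb(IO3)2(s) ⇌ Pb^2+ + 2 IO3^-
Ksp = [Pb^2+][IO3^-]^2
For each mole of Pb(IO3)2 that dissolves: [Pb^2+] = s, [IO3^-] = 2s.
Substituting: Ksp = s(2s)^2 = 4s^3
s = (3.6 x 10^-13 / 4)^(1/3) = 4.48 x 10^-5 M
[Pb^2+] = s = 4.5 × 10^-5 M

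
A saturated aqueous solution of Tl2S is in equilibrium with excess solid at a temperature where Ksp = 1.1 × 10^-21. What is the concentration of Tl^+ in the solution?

Tl2S(s) <=> 2 Tl^+(aq) + S^2-(aq)
Ksp = [Tl^+]^2[S^2-]
Let s = molar solubility. Then [Tl^+] = 2s and [S^2-] = s.
Ksp = (2s)^2s = 4s^3
s = (1.1 × 10^-21 / 4)^(1/3) = 6.50 × 10^-8 M
[Tl^+] = 2s = 1.3 × 10^-7 M

[Tl^+] ≈ 1.3 × 10^-7 M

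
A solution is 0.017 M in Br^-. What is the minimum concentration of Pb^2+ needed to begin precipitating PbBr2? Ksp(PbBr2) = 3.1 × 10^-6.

PbBr2(s) ⇌ Pb^2+(aq) + 2 Br^-(aq)
Ksp = [Pb^2+][Br^-]^2
Precipitation begins when Q = Ksp. With [Br^-] = 0.017 M:
3.1 × 10^-6 = (0.017)^2 × [Pb^2+]
[Pb^2+] = (3.1 × 10^-6 / 2.89 × 10^-4) = 1.1 × 10^-2 M

[Pb^2+] = 1.1 × 10^-2 M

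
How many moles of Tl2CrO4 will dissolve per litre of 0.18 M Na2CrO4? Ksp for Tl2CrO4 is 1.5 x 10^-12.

Tl2CrO4(s) <=> 2 Tl^+(aq) + CrO4^2-(aq)
Ksp = [Tl^+]^2[CrO4^2-]
If s mol/L dissolves here, [Tl^+] = 2s, [CrO4^2-] = 0.18 + s ≈ 0.18 (common-ion effect: CrO4^2- is already 0.18 M).
Ksp ≈ (2s)^2 × 0.18
s = 1.4 × 10^-6 M
Check: s = 1.4 x 10^-6 ≪ 0.18, so the approximation is valid.

s ≈ 1.4 × 10^-6 M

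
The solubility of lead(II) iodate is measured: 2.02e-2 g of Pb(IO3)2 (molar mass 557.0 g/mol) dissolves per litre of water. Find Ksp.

Molar solubility s = (2.02 x 10^-2 g/L) / (557.0 g/mol) = 3.627 × 10^-5 M.
Pb(IO3)2(s) <=> Pb^2+ + 2 IO3^-
If s mol/L of Pb(IO3)2 dissolves, [Pb^2+] = s and [IO3^-] = 2s.
Ksp = [Pb^2+][IO3^-]^2
Substituting: Ksp = s(2s)^2 = 4s^3
Ksp = 4 × (3.627 × 10^-5)^3 = 1.91 × 10^-13

1.91 x 10^-13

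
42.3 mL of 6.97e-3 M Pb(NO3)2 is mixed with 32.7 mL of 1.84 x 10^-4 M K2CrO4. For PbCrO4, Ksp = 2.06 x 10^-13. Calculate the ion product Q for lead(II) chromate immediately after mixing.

Q = 3.15 × 10^-7

Total volume = 42.3 + 32.7 = 75 mL.
[Pb^2+] = 6.97 x 10^-3 × (42.3/75) = 3.931 × 10^-3 M
[CrO4^2-] = 1.84 × 10^-4 × (32.7/75) = 8.022 x 10^-5 M
PbCrO4(s) ⇌ Pb^2+(aq) + CrO4^2-(aq), so Q = [Pb^2+][CrO4^2-]
Q = (3.931 x 10^-3)(8.022 × 10^-5) = 3.15 x 10^-7
Q > Ksp, so PbCrO4 will precipitate.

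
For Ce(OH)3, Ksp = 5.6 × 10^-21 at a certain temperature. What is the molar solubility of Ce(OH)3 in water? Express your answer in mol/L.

Ce(OH)3(s) <=> Ce^3+ + 3 OH^-
Ksp = [Ce^3+][OH^-]^3
If s mol/L of Ce(OH)3 dissolves, [Ce^3+] = s and [OH^-] = 3s.
So Ksp = s × (3s)^3 = 27s^4
s = (5.6 × 10^-21 / 27)^(1/4) = 3.8 × 10^-6 M

3.8e-6 M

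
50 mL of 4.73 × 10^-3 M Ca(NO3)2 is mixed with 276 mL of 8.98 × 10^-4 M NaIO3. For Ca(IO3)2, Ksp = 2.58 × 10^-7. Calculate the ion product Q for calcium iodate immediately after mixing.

4.19 x 10^-10

Total volume = 50 + 276 = 326 mL.
[Ca^2+] = 4.73 × 10^-3 × (50/326) = 7.255 × 10^-4 M
[IO3^-] = 8.98 × 10^-4 × (276/326) = 7.603 × 10^-4 M
Ca(IO3)2(s) ⇌ Ca^2+(aq) + 2 IO3^-(aq), so Q = [Ca^2+][IO3^-]^2
Q = (7.255 × 10^-4)(7.603 × 10^-4)^2 = 4.19 x 10^-10
Q < Ksp, so no precipitate of Ca(IO3)2 forms.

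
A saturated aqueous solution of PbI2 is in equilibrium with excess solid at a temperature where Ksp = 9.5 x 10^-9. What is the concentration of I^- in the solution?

PbI2(s) ⇌ Pb^2+(aq) + 2 I^-(aq)
Ksp = [Pb^2+][I^-]^2
For each mole of PbI2 that dissolves: [Pb^2+] = s, [I^-] = 2s.
Ksp = s(2s)^2 = 4s^3
Solving, s = (9.5 x 10^-9/4)^(1/3) = 1.33 × 10^-3 M
[I^-] = 2s = 2.7 x 10^-3 M

2.7e-3 M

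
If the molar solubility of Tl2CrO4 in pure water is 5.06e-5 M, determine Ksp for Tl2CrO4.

Ksp ≈ 5.18 × 10^-13

Tl2CrO4(s) ⇌ 2 Tl^+(aq) + CrO4^2-(aq)
Let s = molar solubility. Then [Tl^+] = 2s and [CrO4^2-] = s.
Ksp = [Tl^+]^2[CrO4^2-]
Ksp = (2s)^2s = 4s^3
With s = 5.06 × 10^-5: Ksp = 5.18 x 10^-13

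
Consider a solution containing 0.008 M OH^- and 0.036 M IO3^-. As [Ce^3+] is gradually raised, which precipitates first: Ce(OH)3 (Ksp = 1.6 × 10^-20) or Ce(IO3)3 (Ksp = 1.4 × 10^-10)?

Ce(OH)3

Precipitation of each salt starts when its ion product equals its Ksp.
For Ce(OH)3: 1.6 × 10^-20 = (0.008)^3 × [Ce^3+]  ⇒  [Ce^3+] = 3.1 x 10^-14 M.
For Ce(IO3)3: 1.4 × 10^-10 = (0.036)^3 × [Ce^3+]  ⇒  [Ce^3+] = 3.0 × 10^-6 M.
The salt with the lower threshold [Ce^3+] precipitates first: Ce(OH)3.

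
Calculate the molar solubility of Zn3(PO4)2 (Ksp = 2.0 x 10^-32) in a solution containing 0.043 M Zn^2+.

7.9 x 10^-15 M

Zn3(PO4)2(s) ⇌ 3 Zn^2+ + 2 PO4^3-
Ksp = [Zn^2+]^3[PO4^3-]^2
If s mol/L dissolves here, [Zn^2+] = 0.043 + 3s ≈ 0.043, [PO4^3-] = 2s (since the Zn^2+ already present dominates).
Ksp ≈ (0.043)^3 × (2s)^2
s = 7.9 × 10^-15 M
Check: 3s = 2.4 × 10^-14 ≪ 0.043, so the approximation is valid.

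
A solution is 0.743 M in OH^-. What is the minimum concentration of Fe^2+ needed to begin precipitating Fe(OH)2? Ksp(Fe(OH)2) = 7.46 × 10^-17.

Fe(OH)2(s) ⇌ Fe^2+ + 2 OH^-
Ksp = [Fe^2+][OH^-]^2
Precipitation begins when Q = Ksp. With [OH^-] = 0.743 M:
7.46 × 10^-17 = (0.743)^2 × [Fe^2+]
[Fe^2+] = (7.46 × 10^-17 / 5.520 x 10^-1) = 1.35 x 10^-16 M

[Fe^2+] ≈ 1.35 × 10^-16 M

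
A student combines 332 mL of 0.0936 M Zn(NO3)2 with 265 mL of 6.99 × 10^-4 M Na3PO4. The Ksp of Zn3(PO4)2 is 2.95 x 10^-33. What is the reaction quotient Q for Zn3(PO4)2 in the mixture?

Q ≈ 1.36e-11

Total volume = 332 + 265 = 597 mL.
[Zn^2+] = 9.36 × 10^-2 × (332/597) = 5.205 × 10^-2 M
[PO4^3-] = 6.99 × 10^-4 × (265/597) = 3.103 × 10^-4 M
Zn3(PO4)2(s) <=> 3 Zn^2+ + 2 PO4^3-, so Q = [Zn^2+]^3[PO4^3-]^2
Q = (5.205 × 10^-2)^3(3.103 x 10^-4)^2 = 1.36 × 10^-11
Q > Ksp, so Zn3(PO4)2 will precipitate.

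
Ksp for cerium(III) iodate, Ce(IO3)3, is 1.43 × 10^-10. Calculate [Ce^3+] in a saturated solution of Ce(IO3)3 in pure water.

Ce(IO3)3(s) <=> Ce^3+(aq) + 3 IO3^-(aq)
Ksp = [Ce^3+][IO3^-]^3
If s mol/L of Ce(IO3)3 dissolves, [Ce^3+] = s and [IO3^-] = 3s.
Ksp = s(3s)^3 = 27s^4
Solving, s = (1.43 × 10^-10/27)^(1/4) = 1.517 x 10^-3 M
[Ce^3+] = s = 1.52 × 10^-3 M

1.52 x 10^-3 M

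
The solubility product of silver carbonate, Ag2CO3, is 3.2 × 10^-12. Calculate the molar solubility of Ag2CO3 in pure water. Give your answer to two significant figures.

Ag2CO3(s) ⇌ 2 Ag^+(aq) + CO3^2-(aq)
Ksp = [Ag^+]^2[CO3^2-]
If s mol/L of Ag2CO3 dissolves, [Ag^+] = 2s and [CO3^2-] = s.
So Ksp = (2s)^2 × s = 4s^3
s^3 = 3.2 × 10^-12 / 4, so s = 9.3 × 10^-5 M

9.3 x 10^-5 M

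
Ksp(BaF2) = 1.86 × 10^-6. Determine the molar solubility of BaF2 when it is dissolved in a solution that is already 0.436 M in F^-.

9.78 × 10^-6 M

BaF2(s) ⇌ Ba^2+(aq) + 2 F^-(aq)
Ksp = [Ba^2+][F^-]^2
If s mol/L dissolves here, [Ba^2+] = s, [F^-] = 0.436 + 2s ≈ 0.436 (since the F^- already present dominates).
Ksp ≈ s × (0.436)^2
s = 9.78 × 10^-6 M
Check: 2s = 2.0 x 10^-5 ≪ 0.436, so the approximation is valid.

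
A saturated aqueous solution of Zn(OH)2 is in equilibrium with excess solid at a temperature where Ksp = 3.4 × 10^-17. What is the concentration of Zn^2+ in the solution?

[Zn^2+] ≈ 2.0e-6 M

Zn(OH)2(s) ⇌ Zn^2+ + 2 OH^-
Ksp = [Zn^2+][OH^-]^2
Let s = molar solubility. Then [Zn^2+] = s and [OH^-] = 2s.
Ksp = s(2s)^2 = 4s^3
Solving, s = (3.4 × 10^-17/4)^(1/3) = 2.04 × 10^-6 M
[Zn^2+] = s = 2.0 × 10^-6 M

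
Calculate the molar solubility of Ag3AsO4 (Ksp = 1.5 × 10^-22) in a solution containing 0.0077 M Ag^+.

s = 3.3 × 10^-16 M

Ag3AsO4(s) ⇌ 3 Ag^+(aq) + AsO4^3-(aq)
Ksp = [Ag^+]^3[AsO4^3-]
Let s be the molar solubility in this solution. [Ag^+] = 0.0077 + 3s ≈ 0.0077, [AsO4^3-] = s (common-ion effect: Ag^+ is already 0.0077 M).
Ksp ≈ (0.0077)^3 × s
s = 3.3 x 10^-16 M
Check: 3s = 9.9 × 10^-16 ≪ 0.0077, so the approximation is valid.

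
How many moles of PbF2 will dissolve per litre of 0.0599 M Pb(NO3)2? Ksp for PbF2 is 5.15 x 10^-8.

PbF2(s) <=> Pb^2+(aq) + 2 F^-(aq)
Ksp = [Pb^2+][F^-]^2
Let s = moles of PbF2 that dissolve per litre. [Pb^2+] = 0.0599 + s ≈ 0.0599, [F^-] = 2s (Ksp is small, so little additional dissolves).
Ksp ≈ 0.0599 × (2s)^2
s = 4.64 × 10^-4 M
Check: s = 4.6 × 10^-4 ≪ 0.0599, so the approximation is valid.

s = 4.64 × 10^-4 M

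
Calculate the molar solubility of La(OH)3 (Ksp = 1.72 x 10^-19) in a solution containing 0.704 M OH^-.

La(OH)3(s) <=> La^3+ + 3 OH^-
Ksp = [La^3+][OH^-]^3
If s mol/L dissolves here, [La^3+] = s, [OH^-] = 0.704 + 3s ≈ 0.704 (since the OH^- already present dominates).
Ksp ≈ s × (0.704)^3
s = 4.93 × 10^-19 M
Check: 3s = 1.5 × 10^-18 ≪ 0.704, so the approximation is valid.

s = 4.93 × 10^-19 M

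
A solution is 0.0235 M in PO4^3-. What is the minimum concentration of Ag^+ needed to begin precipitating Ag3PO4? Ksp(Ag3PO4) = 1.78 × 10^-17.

Ag3PO4(s) ⇌ 3 Ag^+ + PO4^3-
Ksp = [Ag^+]^3[PO4^3-]
Precipitation begins when Q = Ksp. With [PO4^3-] = 0.0235 M:
1.78 × 10^-17 = (0.0235) × [Ag^+]^3
[Ag^+] = (1.78 × 10^-17 / 2.35 x 10^-2)^(1/3) = 9.12 x 10^-6 M

[Ag^+] = 9.12 x 10^-6 M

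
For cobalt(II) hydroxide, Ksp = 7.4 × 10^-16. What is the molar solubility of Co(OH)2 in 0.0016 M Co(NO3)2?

3.4e-7 M

Co(OH)2(s) ⇌ Co^2+(aq) + 2 OH^-(aq)
Ksp = [Co^2+][OH^-]^2
Let s = moles of Co(OH)2 that dissolve per litre. [Co^2+] = 0.0016 + s ≈ 0.0016, [OH^-] = 2s (since Co^2+ from Co(NO3)2 dominates).
Ksp ≈ 0.0016 × (2s)^2
s = 3.4 × 10^-7 M
Check: s = 3.4 × 10^-7 ≪ 0.0016, so the approximation is valid.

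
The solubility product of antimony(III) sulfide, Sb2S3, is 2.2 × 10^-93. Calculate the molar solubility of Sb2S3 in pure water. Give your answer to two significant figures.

1.2e-19 M

Sb2S3(s) ⇌ 2 Sb^3+(aq) + 3 S^2-(aq)
Ksp = [Sb^3+]^2[S^2-]^3
Let s = molar solubility. Then [Sb^3+] = 2s and [S^2-] = 3s.
Substituting: Ksp = (2s)^2(3s)^3 = 108s^5
s = (2.2 × 10^-93 / 108)^(1/5) = 1.2 × 10^-19 M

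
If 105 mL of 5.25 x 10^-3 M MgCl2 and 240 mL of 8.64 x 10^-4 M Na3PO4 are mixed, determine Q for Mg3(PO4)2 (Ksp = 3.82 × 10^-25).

1.47 × 10^-15

Total volume = 105 + 240 = 345 mL.
[Mg^2+] = 5.25 x 10^-3 × (105/345) = 1.598 × 10^-3 M
[PO4^3-] = 8.64 × 10^-4 × (240/345) = 6.010 × 10^-4 M
Mg3(PO4)2(s) <=> 3 Mg^2+(aq) + 2 PO4^3-(aq), so Q = [Mg^2+]^3[PO4^3-]^2
Q = (1.598 x 10^-3)^3(6.010 × 10^-4)^2 = 1.47 x 10^-15
Q > Ksp, so Mg3(PO4)2 will precipitate.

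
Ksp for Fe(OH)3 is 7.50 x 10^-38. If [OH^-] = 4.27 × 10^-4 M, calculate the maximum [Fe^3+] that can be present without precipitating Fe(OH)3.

9.63e-28 M

Fe(OH)3(s) ⇌ Fe^3+ + 3 OH^-
Ksp = [Fe^3+][OH^-]^3
Precipitation begins when Q = Ksp. With [OH^-] = 4.27 × 10^-4 M:
7.50 x 10^-38 = (4.27 × 10^-4)^3 × [Fe^3+]
[Fe^3+] = (7.50 x 10^-38 / 7.785 x 10^-11) = 9.63 x 10^-28 M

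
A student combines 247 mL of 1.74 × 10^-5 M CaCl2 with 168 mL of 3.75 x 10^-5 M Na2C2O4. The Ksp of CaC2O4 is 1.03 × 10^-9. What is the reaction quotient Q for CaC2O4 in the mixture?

Q = 1.57e-10

Total volume = 247 + 168 = 415 mL.
[Ca^2+] = 1.74 × 10^-5 × (247/415) = 1.036 × 10^-5 M
[C2O4^2-] = 3.75 × 10^-5 × (168/415) = 1.518 x 10^-5 M
CaC2O4(s) ⇌ Ca^2+ + C2O4^2-, so Q = [Ca^2+][C2O4^2-]
Q = (1.036 × 10^-5)(1.518 x 10^-5) = 1.57 × 10^-10
Q < Ksp, so no precipitate of CaC2O4 forms.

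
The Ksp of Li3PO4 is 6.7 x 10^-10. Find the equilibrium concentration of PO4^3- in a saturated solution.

2.2e-3 M

Li3PO4(s) ⇌ 3 Li^+(aq) + PO4^3-(aq)
Ksp = [Li^+]^3[PO4^3-]
If s mol/L of Li3PO4 dissolves, [Li^+] = 3s and [PO4^3-] = s.
So Ksp = (3s)^3 × s = 27s^4
s = (6.7 x 10^-10 / 27)^(1/4) = 2.23 × 10^-3 M
[PO4^3-] = s = 2.2 x 10^-3 M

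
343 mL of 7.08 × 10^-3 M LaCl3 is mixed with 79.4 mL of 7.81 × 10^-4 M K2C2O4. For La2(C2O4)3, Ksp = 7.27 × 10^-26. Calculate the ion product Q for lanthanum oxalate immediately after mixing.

Q ≈ 1.05e-16

Total volume = 343 + 79.4 = 422.4 mL.
[La^3+] = 7.08 × 10^-3 × (343/422.4) = 5.749 × 10^-3 M
[C2O4^2-] = 7.81 × 10^-4 × (79.4/422.4) = 1.468 × 10^-4 M
La2(C2O4)3(s) ⇌ 2 La^3+ + 3 C2O4^2-, so Q = [La^3+]^2[C2O4^2-]^3
Q = (5.749 × 10^-3)^2(1.468 × 10^-4)^3 = 1.05 x 10^-16
Q > Ksp, so La2(C2O4)3 will precipitate.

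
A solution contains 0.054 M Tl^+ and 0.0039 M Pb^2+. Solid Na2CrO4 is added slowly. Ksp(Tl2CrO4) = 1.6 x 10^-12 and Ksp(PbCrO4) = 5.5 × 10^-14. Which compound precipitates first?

Precipitation of each salt starts when its ion product equals its Ksp.
For Tl2CrO4: 1.6 x 10^-12 = (0.054)^2 × [CrO4^2-]  ⇒  [CrO4^2-] = 5.5 x 10^-10 M.
For PbCrO4: 5.5 × 10^-14 = 0.0039 × [CrO4^2-]  ⇒  [CrO4^2-] = 1.4 x 10^-11 M.
The salt with the lower threshold [CrO4^2-] precipitates first: PbCrO4.

PbCrO4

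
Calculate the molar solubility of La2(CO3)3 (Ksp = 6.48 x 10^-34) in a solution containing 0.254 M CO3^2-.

s ≈ 9.94 x 10^-17 M

La2(CO3)3(s) ⇌ 2 La^3+(aq) + 3 CO3^2-(aq)
Ksp = [La^3+]^2[CO3^2-]^3
Let s = moles of La2(CO3)3 that dissolve per litre. [La^3+] = 2s, [CO3^2-] = 0.254 + 3s ≈ 0.254 (common-ion effect: CO3^2- is already 0.254 M).
Ksp ≈ (2s)^2 × (0.254)^3
s = 9.94 × 10^-17 M
Check: 3s = 3.0 x 10^-16 ≪ 0.254, so the approximation is valid.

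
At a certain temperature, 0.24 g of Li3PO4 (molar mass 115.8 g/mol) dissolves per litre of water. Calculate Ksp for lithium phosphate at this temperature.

Molar solubility s = (2.4 × 10^-1 g/L) / (115.8 g/mol) = 2.07 × 10^-3 M.
Li3PO4(s) <=> 3 Li^+ + PO4^3-
Let s = molar solubility. Then [Li^+] = 3s and [PO4^3-] = s.
Ksp = [Li^+]^3[PO4^3-]
So Ksp = (3s)^3 × s = 27s^4
Ksp = 27 × (2.07 × 10^-3)^4 = 5.0 x 10^-10

Ksp ≈ 5.0 x 10^-10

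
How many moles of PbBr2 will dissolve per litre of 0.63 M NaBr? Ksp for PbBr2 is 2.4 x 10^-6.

s ≈ 6.0 x 10^-6 M

PbBr2(s) <=> Pb^2+(aq) + 2 Br^-(aq)
Ksp = [Pb^2+][Br^-]^2
Let s = moles of PbBr2 that dissolve per litre. [Pb^2+] = s, [Br^-] = 0.63 + 2s ≈ 0.63 (common-ion effect: Br^- is already 0.63 M).
Ksp ≈ s × (0.63)^2
s = 6.0 × 10^-6 M
Check: 2s = 1.2 x 10^-5 ≪ 0.63, so the approximation is valid.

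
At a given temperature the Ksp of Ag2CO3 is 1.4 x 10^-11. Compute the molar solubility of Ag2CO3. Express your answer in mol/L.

s ≈ 1.5 x 10^-4 M

Ag2CO3(s) <=> 2 Ag^+(aq) + CO3^2-(aq)
Ksp = [Ag^+]^2[CO3^2-]
If s mol/L of Ag2CO3 dissolves, [Ag^+] = 2s and [CO3^2-] = s.
So Ksp = (2s)^2 × s = 4s^3
Solving, s = (1.4 x 10^-11/4)^(1/3) = 1.5 × 10^-4 M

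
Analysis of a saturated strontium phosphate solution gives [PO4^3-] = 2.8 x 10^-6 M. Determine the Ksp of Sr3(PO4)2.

Sr3(PO4)2(s) ⇌ 3 Sr^2+(aq) + 2 PO4^3-(aq)
Stoichiometry gives [Sr^2+] = (3/2)[PO4^3-] = 4.20 x 10^-6 M.
Ksp = [Sr^2+]^3[PO4^3-]^2
Ksp = (4.20 × 10^-6)^3 × (2.8 x 10^-6)^2 = 5.8 × 10^-28

Ksp ≈ 5.8 x 10^-28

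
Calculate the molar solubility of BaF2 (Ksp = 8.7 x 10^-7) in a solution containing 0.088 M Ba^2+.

s ≈ 1.6 × 10^-3 M

BaF2(s) <=> Ba^2+(aq) + 2 F^-(aq)
Ksp = [Ba^2+][F^-]^2
Let s = moles of BaF2 that dissolve per litre. [Ba^2+] = 0.088 + s ≈ 0.088, [F^-] = 2s (since the Ba^2+ already present dominates).
Ksp ≈ 0.088 × (2s)^2
s = 1.6 x 10^-3 M
Check: s = 1.6 × 10^-3 ≪ 0.088, so the approximation is valid.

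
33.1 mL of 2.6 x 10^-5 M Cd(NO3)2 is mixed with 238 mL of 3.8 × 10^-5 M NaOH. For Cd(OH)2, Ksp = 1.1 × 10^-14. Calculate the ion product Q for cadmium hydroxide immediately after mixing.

Total volume = 33.1 + 238 = 271.1 mL.
[Cd^2+] = 2.6 x 10^-5 × (33.1/271.1) = 3.17 × 10^-6 M
[OH^-] = 3.8 x 10^-5 × (238/271.1) = 3.34 × 10^-5 M
Cd(OH)2(s) ⇌ Cd^2+(aq) + 2 OH^-(aq), so Q = [Cd^2+][OH^-]^2
Q = (3.17 x 10^-6)(3.34 × 10^-5)^2 = 3.5 × 10^-15
Q < Ksp, so no precipitate of Cd(OH)2 forms.

Q = 3.5 × 10^-15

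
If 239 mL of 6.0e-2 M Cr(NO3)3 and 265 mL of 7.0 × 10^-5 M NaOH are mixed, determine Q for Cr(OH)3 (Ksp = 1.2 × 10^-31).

Q ≈ 1.4 × 10^-15

Total volume = 239 + 265 = 504 mL.
[Cr^3+] = 6.0 × 10^-2 × (239/504) = 2.85 × 10^-2 M
[OH^-] = 7.0 x 10^-5 × (265/504) = 3.68 × 10^-5 M
Cr(OH)3(s) <=> Cr^3+(aq) + 3 OH^-(aq), so Q = [Cr^3+][OH^-]^3
Q = (2.85 × 10^-2)(3.68 x 10^-5)^3 = 1.4 × 10^-15
Q > Ksp, so Cr(OH)3 will precipitate.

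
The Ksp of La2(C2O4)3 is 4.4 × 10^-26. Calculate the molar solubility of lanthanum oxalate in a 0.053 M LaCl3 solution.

La2(C2O4)3(s) ⇌ 2 La^3+ + 3 C2O4^2-
Ksp = [La^3+]^2[C2O4^2-]^3
Let s = moles of La2(C2O4)3 that dissolve per litre. [La^3+] = 0.053 + 2s ≈ 0.053, [C2O4^2-] = 3s (common-ion effect: La^3+ is already 0.053 M).
Ksp ≈ (0.053)^2 × (3s)^3
s = 8.3 x 10^-9 M
Check: 2s = 1.7 × 10^-8 ≪ 0.053, so the approximation is valid.

s = 8.3 × 10^-9 M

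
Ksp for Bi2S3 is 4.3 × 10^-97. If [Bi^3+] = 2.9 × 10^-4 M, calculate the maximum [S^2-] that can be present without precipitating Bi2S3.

[S^2-] = 1.7e-30 M

Bi2S3(s) <=> 2 Bi^3+ + 3 S^2-
Ksp = [Bi^3+]^2[S^2-]^3
Precipitation begins when Q = Ksp. With [Bi^3+] = 2.9 × 10^-4 M:
4.3 × 10^-97 = (2.9 × 10^-4)^2 × [S^2-]^3
[S^2-] = (4.3 × 10^-97 / 8.41 × 10^-8)^(1/3) = 1.7 x 10^-30 M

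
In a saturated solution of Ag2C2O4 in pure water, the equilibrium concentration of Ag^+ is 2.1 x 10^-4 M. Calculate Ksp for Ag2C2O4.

Ag2C2O4(s) <=> 2 Ag^+(aq) + C2O4^2-(aq)
Stoichiometry gives [C2O4^2-] = (1/2)[Ag^+] = 1.05 x 10^-4 M.
Ksp = [Ag^+]^2[C2O4^2-]
Ksp = (2.1 × 10^-4)^2 × 1.05 × 10^-4 = 4.6 × 10^-12

Ksp ≈ 4.6 x 10^-12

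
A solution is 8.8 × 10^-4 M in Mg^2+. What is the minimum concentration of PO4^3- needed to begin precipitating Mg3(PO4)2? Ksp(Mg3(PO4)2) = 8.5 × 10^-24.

Mg3(PO4)2(s) ⇌ 3 Mg^2+ + 2 PO4^3-
Ksp = [Mg^2+]^3[PO4^3-]^2
Precipitation begins when Q = Ksp. With [Mg^2+] = 8.8 × 10^-4 M:
8.5 × 10^-24 = (8.8 × 10^-4)^3 × [PO4^3-]^2
[PO4^3-] = (8.5 × 10^-24 / 6.81 x 10^-10)^(1/2) = 1.1 x 10^-7 M

1.1 x 10^-7 M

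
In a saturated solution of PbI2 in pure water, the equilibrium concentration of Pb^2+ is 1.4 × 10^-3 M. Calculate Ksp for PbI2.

PbI2(s) ⇌ Pb^2+ + 2 I^-
Stoichiometry gives [I^-] = (2/1)[Pb^2+] = 2.80 × 10^-3 M.
Ksp = [Pb^2+][I^-]^2
Ksp = 1.4 × 10^-3 × (2.80 x 10^-3)^2 = 1.1 × 10^-8

1.1 x 10^-8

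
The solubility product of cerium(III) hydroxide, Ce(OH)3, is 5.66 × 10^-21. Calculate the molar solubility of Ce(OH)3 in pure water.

Ce(OH)3(s) ⇌ Ce^3+ + 3 OH^-
Ksp = [Ce^3+][OH^-]^3
For each mole of Ce(OH)3 that dissolves: [Ce^3+] = s, [OH^-] = 3s.
So Ksp = s × (3s)^3 = 27s^4
s^4 = 5.66 × 10^-21 / 27, so s = 3.81 × 10^-6 M

s ≈ 3.81 x 10^-6 M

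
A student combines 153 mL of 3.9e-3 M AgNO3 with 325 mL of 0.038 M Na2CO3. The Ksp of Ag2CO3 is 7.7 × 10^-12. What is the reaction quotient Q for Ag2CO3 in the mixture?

Q = 4.0 x 10^-8

Total volume = 153 + 325 = 478 mL.
[Ag^+] = 3.9 × 10^-3 × (153/478) = 1.25 × 10^-3 M
[CO3^2-] = 3.8 × 10^-2 × (325/478) = 2.58 × 10^-2 M
Ag2CO3(s) <=> 2 Ag^+ + CO3^2-, so Q = [Ag^+]^2[CO3^2-]
Q = (1.25 × 10^-3)^2(2.58 × 10^-2) = 4.0 × 10^-8
Q > Ksp, so Ag2CO3 will precipitate.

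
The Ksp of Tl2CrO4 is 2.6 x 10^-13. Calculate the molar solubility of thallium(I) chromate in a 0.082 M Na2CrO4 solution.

8.9e-7 M

Tl2CrO4(s) ⇌ 2 Tl^+(aq) + CrO4^2-(aq)
Ksp = [Tl^+]^2[CrO4^2-]
Let s = moles of Tl2CrO4 that dissolve per litre. [Tl^+] = 2s, [CrO4^2-] = 0.082 + s ≈ 0.082 (Ksp is small, so little additional dissolves).
Ksp ≈ (2s)^2 × 0.082
s = 8.9 × 10^-7 M
Check: s = 8.9 × 10^-7 ≪ 0.082, so the approximation is valid.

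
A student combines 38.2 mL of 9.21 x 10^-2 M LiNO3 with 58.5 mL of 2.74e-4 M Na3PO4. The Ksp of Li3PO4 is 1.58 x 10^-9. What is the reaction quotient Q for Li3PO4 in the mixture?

Q ≈ 7.98 × 10^-9

Total volume = 38.2 + 58.5 = 96.7 mL.
[Li^+] = 9.21 × 10^-2 × (38.2/96.7) = 3.638 x 10^-2 M
[PO4^3-] = 2.74 × 10^-4 × (58.5/96.7) = 1.658 × 10^-4 M
Li3PO4(s) <=> 3 Li^+ + PO4^3-, so Q = [Li^+]^3[PO4^3-]
Q = (3.638 x 10^-2)^3(1.658 x 10^-4) = 7.98 × 10^-9
Q > Ksp, so Li3PO4 will precipitate.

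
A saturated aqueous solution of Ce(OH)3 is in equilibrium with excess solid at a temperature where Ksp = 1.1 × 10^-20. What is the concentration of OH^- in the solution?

Ce(OH)3(s) ⇌ Ce^3+(aq) + 3 OH^-(aq)
Ksp = [Ce^3+][OH^-]^3
For each mole of Ce(OH)3 that dissolves: [Ce^3+] = s, [OH^-] = 3s.
Ksp = s(3s)^3 = 27s^4
s^4 = 1.1 × 10^-20 / 27, so s = 4.49 × 10^-6 M
[OH^-] = 3s = 1.3 × 10^-5 M

[OH^-] = 1.3 × 10^-5 M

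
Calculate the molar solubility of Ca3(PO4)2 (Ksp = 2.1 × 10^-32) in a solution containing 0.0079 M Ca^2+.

1.0 × 10^-13 M

Ca3(PO4)2(s) ⇌ 3 Ca^2+ + 2 PO4^3-
Ksp = [Ca^2+]^3[PO4^3-]^2
Let s = moles of Ca3(PO4)2 that dissolve per litre. [Ca^2+] = 0.0079 + 3s ≈ 0.0079, [PO4^3-] = 2s (since the Ca^2+ already present dominates).
Ksp ≈ (0.0079)^3 × (2s)^2
s = 1.0 × 10^-13 M
Check: 3s = 3.1 × 10^-13 ≪ 0.0079, so the approximation is valid.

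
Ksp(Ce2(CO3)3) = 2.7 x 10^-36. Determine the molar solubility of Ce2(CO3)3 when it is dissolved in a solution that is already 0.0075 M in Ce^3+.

1.2 × 10^-11 M

Ce2(CO3)3(s) ⇌ 2 Ce^3+ + 3 CO3^2-
Ksp = [Ce^3+]^2[CO3^2-]^3
Let s be the molar solubility in this solution. [Ce^3+] = 0.0075 + 2s ≈ 0.0075, [CO3^2-] = 3s (common-ion effect: Ce^3+ is already 0.0075 M).
Ksp ≈ (0.0075)^2 × (3s)^3
s = 1.2 × 10^-11 M
Check: 2s = 2.4 × 10^-11 ≪ 0.0075, so the approximation is valid.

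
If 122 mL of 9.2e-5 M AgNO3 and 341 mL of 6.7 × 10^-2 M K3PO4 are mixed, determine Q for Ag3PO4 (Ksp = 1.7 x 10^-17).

Q = 7.0 x 10^-16

Total volume = 122 + 341 = 463 mL.
[Ag^+] = 9.2 × 10^-5 × (122/463) = 2.42 × 10^-5 M
[PO4^3-] = 6.7 × 10^-2 × (341/463) = 4.93 × 10^-2 M
Ag3PO4(s) <=> 3 Ag^+ + PO4^3-, so Q = [Ag^+]^3[PO4^3-]
Q = (2.42 x 10^-5)^3(4.93 × 10^-2) = 7.0 × 10^-16
Q > Ksp, so Ag3PO4 will precipitate.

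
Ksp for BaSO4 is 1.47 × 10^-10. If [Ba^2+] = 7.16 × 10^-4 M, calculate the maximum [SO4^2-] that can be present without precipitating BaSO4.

BaSO4(s) ⇌ Ba^2+(aq) + SO4^2-(aq)
Ksp = [Ba^2+][SO4^2-]
Precipitation begins when Q = Ksp. With [Ba^2+] = 7.16 × 10^-4 M:
1.47 × 10^-10 = (7.16 × 10^-4) × [SO4^2-]
[SO4^2-] = (1.47 × 10^-10 / 7.16 × 10^-4) = 2.05 × 10^-7 M

[SO4^2-] ≈ 2.05 × 10^-7 M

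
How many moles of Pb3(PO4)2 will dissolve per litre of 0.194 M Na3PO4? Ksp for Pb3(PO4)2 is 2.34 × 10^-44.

s = 2.85e-15 M

Pb3(PO4)2(s) ⇌ 3 Pb^2+ + 2 PO4^3-
Ksp = [Pb^2+]^3[PO4^3-]^2
If s mol/L dissolves here, [Pb^2+] = 3s, [PO4^3-] = 0.194 + 2s ≈ 0.194 (Ksp is small, so little additional dissolves).
Ksp ≈ (3s)^3 × (0.194)^2
s = 2.85 × 10^-15 M
Check: 2s = 5.7 x 10^-15 ≪ 0.194, so the approximation is valid.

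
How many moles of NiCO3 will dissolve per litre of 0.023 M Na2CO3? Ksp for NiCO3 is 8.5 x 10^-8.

3.7 × 10^-6 M

NiCO3(s) ⇌ Ni^2+(aq) + CO3^2-(aq)
Ksp = [Ni^2+][CO3^2-]
Let s = moles of NiCO3 that dissolve per litre. [Ni^2+] = s, [CO3^2-] = 0.023 + s ≈ 0.023 (since CO3^2- from Na2CO3 dominates).
Ksp ≈ s × 0.023
s = 3.7 × 10^-6 M
Check: s = 3.7 × 10^-6 ≪ 0.023, so the approximation is valid.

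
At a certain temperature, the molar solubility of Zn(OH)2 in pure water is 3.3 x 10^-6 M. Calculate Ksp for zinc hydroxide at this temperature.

Zn(OH)2(s) ⇌ Zn^2+ + 2 OH^-
With molar solubility s: [Zn^2+] = s, [OH^-] = 2s.
Ksp = [Zn^2+][OH^-]^2
So Ksp = s × (2s)^2 = 4s^3
With s = 3.3 × 10^-6: Ksp = 1.4 × 10^-16

1.4 × 10^-16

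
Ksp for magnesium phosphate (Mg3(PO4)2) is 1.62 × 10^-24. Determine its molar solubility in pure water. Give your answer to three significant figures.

Mg3(PO4)2(s) <=> 3 Mg^2+(aq) + 2 PO4^3-(aq)
Ksp = [Mg^2+]^3[PO4^3-]^2
If s mol/L of Mg3(PO4)2 dissolves, [Mg^2+] = 3s and [PO4^3-] = 2s.
So Ksp = (3s)^3 × (2s)^2 = 108s^5
s^5 = 1.62 × 10^-24 / 108, so s = 6.84 x 10^-6 M

6.84 × 10^-6 M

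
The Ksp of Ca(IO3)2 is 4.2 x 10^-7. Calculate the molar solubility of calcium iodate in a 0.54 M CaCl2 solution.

s ≈ 4.4e-4 M

Ca(IO3)2(s) ⇌ Ca^2+(aq) + 2 IO3^-(aq)
Ksp = [Ca^2+][IO3^-]^2
Let s = moles of Ca(IO3)2 that dissolve per litre. [Ca^2+] = 0.54 + s ≈ 0.54, [IO3^-] = 2s (common-ion effect: Ca^2+ is already 0.54 M).
Ksp ≈ 0.54 × (2s)^2
s = 4.4 × 10^-4 M
Check: s = 4.4 x 10^-4 ≪ 0.54, so the approximation is valid.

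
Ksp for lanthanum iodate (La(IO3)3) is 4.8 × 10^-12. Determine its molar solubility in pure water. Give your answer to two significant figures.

La(IO3)3(s) <=> La^3+ + 3 IO3^-
Ksp = [La^3+][IO3^-]^3
If s mol/L of La(IO3)3 dissolves, [La^3+] = s and [IO3^-] = 3s.
So Ksp = s × (3s)^3 = 27s^4
s^4 = 4.8 × 10^-12 / 27, so s = 6.5 x 10^-4 M

s ≈ 6.5 x 10^-4 M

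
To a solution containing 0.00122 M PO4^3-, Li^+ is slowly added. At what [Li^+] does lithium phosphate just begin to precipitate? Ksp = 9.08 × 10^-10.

[Li^+] = 9.06e-3 M

Li3PO4(s) <=> 3 Li^+(aq) + PO4^3-(aq)
Ksp = [Li^+]^3[PO4^3-]
Precipitation begins when Q = Ksp. With [PO4^3-] = 0.00122 M:
9.08 × 10^-10 = (0.00122) × [Li^+]^3
[Li^+] = (9.08 × 10^-10 / 1.22 x 10^-3)^(1/3) = 9.06 × 10^-3 M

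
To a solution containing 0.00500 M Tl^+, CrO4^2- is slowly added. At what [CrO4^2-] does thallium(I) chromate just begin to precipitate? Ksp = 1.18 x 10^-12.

[CrO4^2-] ≈ 4.72e-8 M

Tl2CrO4(s) ⇌ 2 Tl^+(aq) + CrO4^2-(aq)
Ksp = [Tl^+]^2[CrO4^2-]
Precipitation begins when Q = Ksp. With [Tl^+] = 0.00500 M:
1.18 x 10^-12 = (0.00500)^2 × [CrO4^2-]
[CrO4^2-] = (1.18 x 10^-12 / 2.500 × 10^-5) = 4.72 × 10^-8 M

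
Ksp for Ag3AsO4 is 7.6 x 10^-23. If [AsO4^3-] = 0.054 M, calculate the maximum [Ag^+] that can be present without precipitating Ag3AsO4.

Ag3AsO4(s) ⇌ 3 Ag^+ + AsO4^3-
Ksp = [Ag^+]^3[AsO4^3-]
Precipitation begins when Q = Ksp. With [AsO4^3-] = 0.054 M:
7.6 x 10^-23 = (0.054) × [Ag^+]^3
[Ag^+] = (7.6 x 10^-23 / 5.4 × 10^-2)^(1/3) = 1.1 × 10^-7 M

1.1 x 10^-7 M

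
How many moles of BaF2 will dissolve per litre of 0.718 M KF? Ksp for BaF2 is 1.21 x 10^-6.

BaF2(s) <=> Ba^2+(aq) + 2 F^-(aq)
Ksp = [Ba^2+][F^-]^2
Let s be the molar solubility in this solution. [Ba^2+] = s, [F^-] = 0.718 + 2s ≈ 0.718 (Ksp is small, so little additional dissolves).
Ksp ≈ s × (0.718)^2
s = 2.35 × 10^-6 M
Check: 2s = 4.7 × 10^-6 ≪ 0.718, so the approximation is valid.

2.35 x 10^-6 M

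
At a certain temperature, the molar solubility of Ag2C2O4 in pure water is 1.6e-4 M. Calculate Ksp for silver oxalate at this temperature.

Ksp ≈ 1.6 × 10^-11

Ag2C2O4(s) ⇌ 2 Ag^+ + C2O4^2-
If s mol/L of Ag2C2O4 dissolves, [Ag^+] = 2s and [C2O4^2-] = s.
Ksp = [Ag^+]^2[C2O4^2-]
Substituting: Ksp = (2s)^2s = 4s^3
Ksp = 4 × (1.6 × 10^-4)^3 = 1.6 × 10^-11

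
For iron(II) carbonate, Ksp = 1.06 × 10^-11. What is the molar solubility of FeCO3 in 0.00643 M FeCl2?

1.65 x 10^-9 M

FeCO3(s) <=> Fe^2+(aq) + CO3^2-(aq)
Ksp = [Fe^2+][CO3^2-]
Let s be the molar solubility in this solution. [Fe^2+] = 0.00643 + s ≈ 0.00643, [CO3^2-] = s (since Fe^2+ from FeCl2 dominates).
Ksp ≈ 0.00643 × s
s = 1.65 × 10^-9 M
Check: s = 1.6 × 10^-9 ≪ 0.00643, so the approximation is valid.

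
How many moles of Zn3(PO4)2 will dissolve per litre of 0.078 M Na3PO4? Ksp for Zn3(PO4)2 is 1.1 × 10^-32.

4.1e-11 M

Zn3(PO4)2(s) ⇌ 3 Zn^2+ + 2 PO4^3-
Ksp = [Zn^2+]^3[PO4^3-]^2
Let s be the molar solubility in this solution. [Zn^2+] = 3s, [PO4^3-] = 0.078 + 2s ≈ 0.078 (common-ion effect: PO4^3- is already 0.078 M).
Ksp ≈ (3s)^3 × (0.078)^2
s = 4.1 × 10^-11 M
Check: 2s = 8.1 × 10^-11 ≪ 0.078, so the approximation is valid.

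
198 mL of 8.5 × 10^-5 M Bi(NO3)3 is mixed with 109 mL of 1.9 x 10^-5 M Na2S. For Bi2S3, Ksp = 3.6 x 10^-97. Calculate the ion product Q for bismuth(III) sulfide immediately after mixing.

Total volume = 198 + 109 = 307 mL.
[Bi^3+] = 8.5 × 10^-5 × (198/307) = 5.48 x 10^-5 M
[S^2-] = 1.9 x 10^-5 × (109/307) = 6.75 × 10^-6 M
Bi2S3(s) ⇌ 2 Bi^3+ + 3 S^2-, so Q = [Bi^3+]^2[S^2-]^3
Q = (5.48 × 10^-5)^2(6.75 × 10^-6)^3 = 9.2 × 10^-25
Q > Ksp, so Bi2S3 will precipitate.

Q ≈ 9.2 x 10^-25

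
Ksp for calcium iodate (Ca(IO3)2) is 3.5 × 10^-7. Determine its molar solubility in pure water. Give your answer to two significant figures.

s ≈ 4.4 x 10^-3 M

Ca(IO3)2(s) <=> Ca^2+(aq) + 2 IO3^-(aq)
Ksp = [Ca^2+][IO3^-]^2
With molar solubility s: [Ca^2+] = s, [IO3^-] = 2s.
Substituting: Ksp = s(2s)^2 = 4s^3
s^3 = 3.5 × 10^-7 / 4, so s = 4.4 × 10^-3 M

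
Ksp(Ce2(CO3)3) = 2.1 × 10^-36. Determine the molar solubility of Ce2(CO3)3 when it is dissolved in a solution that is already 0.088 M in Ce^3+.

Ce2(CO3)3(s) <=> 2 Ce^3+ + 3 CO3^2-
Ksp = [Ce^3+]^2[CO3^2-]^3
If s mol/L dissolves here, [Ce^3+] = 0.088 + 2s ≈ 0.088, [CO3^2-] = 3s (Ksp is small, so little additional dissolves).
Ksp ≈ (0.088)^2 × (3s)^3
s = 2.2 x 10^-12 M
Check: 2s = 4.3 x 10^-12 ≪ 0.088, so the approximation is valid.

s ≈ 2.2 × 10^-12 M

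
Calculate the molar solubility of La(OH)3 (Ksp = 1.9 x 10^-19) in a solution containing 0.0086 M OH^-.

s ≈ 3.0 × 10^-13 M

La(OH)3(s) ⇌ La^3+ + 3 OH^-
Ksp = [La^3+][OH^-]^3
Let s be the molar solubility in this solution. [La^3+] = s, [OH^-] = 0.0086 + 3s ≈ 0.0086 (Ksp is small, so little additional dissolves).
Ksp ≈ s × (0.0086)^3
s = 3.0 × 10^-13 M
Check: 3s = 9.0 x 10^-13 ≪ 0.0086, so the approximation is valid.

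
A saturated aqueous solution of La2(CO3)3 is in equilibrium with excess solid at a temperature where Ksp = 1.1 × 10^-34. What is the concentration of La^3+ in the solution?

La2(CO3)3(s) ⇌ 2 La^3+ + 3 CO3^2-
Ksp = [La^3+]^2[CO3^2-]^3
If s mol/L of La2(CO3)3 dissolves, [La^3+] = 2s and [CO3^2-] = 3s.
So Ksp = (2s)^2 × (3s)^3 = 108s^5
s^5 = 1.1 × 10^-34 / 108, so s = 6.33 × 10^-8 M
[La^3+] = 2s = 1.3 × 10^-7 M

1.3 × 10^-7 M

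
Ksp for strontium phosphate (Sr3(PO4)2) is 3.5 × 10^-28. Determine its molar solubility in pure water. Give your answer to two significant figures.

s ≈ 1.3e-6 M

Sr3(PO4)2(s) ⇌ 3 Sr^2+(aq) + 2 PO4^3-(aq)
Ksp = [Sr^2+]^3[PO4^3-]^2
Let s = molar solubility. Then [Sr^2+] = 3s and [PO4^3-] = 2s.
Substituting: Ksp = (3s)^3(2s)^2 = 108s^5
s = (3.5 × 10^-28 / 108)^(1/5) = 1.3 × 10^-6 M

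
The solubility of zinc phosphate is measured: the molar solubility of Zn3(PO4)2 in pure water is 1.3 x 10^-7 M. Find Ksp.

Ksp = 4.0e-33

Zn3(PO4)2(s) <=> 3 Zn^2+(aq) + 2 PO4^3-(aq)
With molar solubility s: [Zn^2+] = 3s, [PO4^3-] = 2s.
Ksp = [Zn^2+]^3[PO4^3-]^2
So Ksp = (3s)^3 × (2s)^2 = 108s^5
With s = 1.3 × 10^-7: Ksp = 4.0 × 10^-33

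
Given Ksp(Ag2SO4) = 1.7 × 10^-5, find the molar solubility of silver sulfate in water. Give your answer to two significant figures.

1.6 x 10^-2 M

Ag2SO4(s) <=> 2 Ag^+ + SO4^2-
Ksp = [Ag^+]^2[SO4^2-]
For each mole of Ag2SO4 that dissolves: [Ag^+] = 2s, [SO4^2-] = s.
Ksp = (2s)^2s = 4s^3
s^3 = 1.7 × 10^-5 / 4, so s = 1.6 × 10^-2 M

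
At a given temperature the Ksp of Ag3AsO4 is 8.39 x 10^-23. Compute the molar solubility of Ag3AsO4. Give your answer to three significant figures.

s = 1.33e-6 M

Ag3AsO4(s) ⇌ 3 Ag^+ + AsO4^3-
Ksp = [Ag^+]^3[AsO4^3-]
For each mole of Ag3AsO4 that dissolves: [Ag^+] = 3s, [AsO4^3-] = s.
Ksp = (3s)^3s = 27s^4
s^4 = 8.39 x 10^-23 / 27, so s = 1.33 × 10^-6 M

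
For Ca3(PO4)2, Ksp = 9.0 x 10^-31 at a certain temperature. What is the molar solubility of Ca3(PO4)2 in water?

Ca3(PO4)2(s) <=> 3 Ca^2+ + 2 PO4^3-
Ksp = [Ca^2+]^3[PO4^3-]^2
Let s = molar solubility. Then [Ca^2+] = 3s and [PO4^3-] = 2s.
Substituting: Ksp = (3s)^3(2s)^2 = 108s^5
s = (9.0 x 10^-31 / 108)^(1/5) = 3.8 × 10^-7 M

s = 3.8e-7 M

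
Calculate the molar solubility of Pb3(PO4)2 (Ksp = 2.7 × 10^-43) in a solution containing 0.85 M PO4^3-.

Pb3(PO4)2(s) <=> 3 Pb^2+(aq) + 2 PO4^3-(aq)
Ksp = [Pb^2+]^3[PO4^3-]^2
If s mol/L dissolves here, [Pb^2+] = 3s, [PO4^3-] = 0.85 + 2s ≈ 0.85 (Ksp is small, so little additional dissolves).
Ksp ≈ (3s)^3 × (0.85)^2
s = 2.4 × 10^-15 M
Check: 2s = 4.8 x 10^-15 ≪ 0.85, so the approximation is valid.

2.4 × 10^-15 M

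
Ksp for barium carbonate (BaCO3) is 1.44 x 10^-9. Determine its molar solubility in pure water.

BaCO3(s) ⇌ Ba^2+ + CO3^2-
Ksp = [Ba^2+][CO3^2-]
For each mole of BaCO3 that dissolves: [Ba^2+] = s, [CO3^2-] = s.
Ksp = (s)(s) = s^2
s = √(1.44 x 10^-9) = 3.79 × 10^-5 M

3.79e-5 M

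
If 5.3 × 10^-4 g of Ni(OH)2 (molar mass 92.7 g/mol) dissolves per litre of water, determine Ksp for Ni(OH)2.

Ksp ≈ 7.5 x 10^-16

Molar solubility s = (5.3 x 10^-4 g/L) / (92.7 g/mol) = 5.72 × 10^-6 M.
Ni(OH)2(s) <=> Ni^2+(aq) + 2 OH^-(aq)
If s mol/L of Ni(OH)2 dissolves, [Ni^2+] = s and [OH^-] = 2s.
Ksp = [Ni^2+][OH^-]^2
Substituting: Ksp = s(2s)^2 = 4s^3
With s = 5.72 × 10^-6: Ksp = 7.5 × 10^-16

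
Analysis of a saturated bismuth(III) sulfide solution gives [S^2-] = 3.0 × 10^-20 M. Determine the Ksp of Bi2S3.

Ksp ≈ 1.1 × 10^-98

Bi2S3(s) ⇌ 2 Bi^3+(aq) + 3 S^2-(aq)
Stoichiometry gives [Bi^3+] = (2/3)[S^2-] = 2.00 x 10^-20 M.
Ksp = [Bi^3+]^2[S^2-]^3
Ksp = (2.00 × 10^-20)^2 × (3.0 × 10^-20)^3 = 1.1 × 10^-98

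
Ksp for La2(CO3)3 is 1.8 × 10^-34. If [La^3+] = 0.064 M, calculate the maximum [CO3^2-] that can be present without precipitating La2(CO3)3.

[CO3^2-] ≈ 3.5e-11 M

La2(CO3)3(s) ⇌ 2 La^3+(aq) + 3 CO3^2-(aq)
Ksp = [La^3+]^2[CO3^2-]^3
Precipitation begins when Q = Ksp. With [La^3+] = 0.064 M:
1.8 × 10^-34 = (0.064)^2 × [CO3^2-]^3
[CO3^2-] = (1.8 × 10^-34 / 4.10 x 10^-3)^(1/3) = 3.5 × 10^-11 M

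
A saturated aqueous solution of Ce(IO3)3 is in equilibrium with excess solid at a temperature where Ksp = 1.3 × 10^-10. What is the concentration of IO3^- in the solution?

[IO3^-] = 4.4 x 10^-3 M

Ce(IO3)3(s) ⇌ Ce^3+(aq) + 3 IO3^-(aq)
Ksp = [Ce^3+][IO3^-]^3
If s mol/L of Ce(IO3)3 dissolves, [Ce^3+] = s and [IO3^-] = 3s.
Substituting: Ksp = s(3s)^3 = 27s^4
s = (1.3 × 10^-10 / 27)^(1/4) = 1.48 × 10^-3 M
[IO3^-] = 3s = 4.4 x 10^-3 M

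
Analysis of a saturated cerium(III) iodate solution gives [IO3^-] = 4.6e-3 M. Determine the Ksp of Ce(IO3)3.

1.5e-10

Ce(IO3)3(s) <=> Ce^3+(aq) + 3 IO3^-(aq)
Stoichiometry gives [Ce^3+] = (1/3)[IO3^-] = 1.53 × 10^-3 M.
Ksp = [Ce^3+][IO3^-]^3
Ksp = 1.53 × 10^-3 × (4.6 x 10^-3)^3 = 1.5 × 10^-10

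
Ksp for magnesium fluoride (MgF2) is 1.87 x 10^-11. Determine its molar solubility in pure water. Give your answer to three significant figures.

1.67e-4 M

MgF2(s) ⇌ Mg^2+(aq) + 2 F^-(aq)
Ksp = [Mg^2+][F^-]^2
For each mole of MgF2 that dissolves: [Mg^2+] = s, [F^-] = 2s.
So Ksp = s × (2s)^2 = 4s^3
s = (1.87 x 10^-11 / 4)^(1/3) = 1.67 × 10^-4 M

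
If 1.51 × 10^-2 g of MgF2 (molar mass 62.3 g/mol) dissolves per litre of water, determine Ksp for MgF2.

Ksp ≈ 5.70 × 10^-11

Molar solubility s = (1.51 × 10^-2 g/L) / (62.3 g/mol) = 2.424 × 10^-4 M.
MgF2(s) ⇌ Mg^2+(aq) + 2 F^-(aq)
For each mole of MgF2 that dissolves: [Mg^2+] = s, [F^-] = 2s.
Ksp = [Mg^2+][F^-]^2
Ksp = s(2s)^2 = 4s^3
Ksp = 4 × (2.424 × 10^-4)^3 = 5.70 × 10^-11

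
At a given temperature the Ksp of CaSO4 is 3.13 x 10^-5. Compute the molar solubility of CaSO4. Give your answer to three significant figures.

5.59 × 10^-3 M

CaSO4(s) ⇌ Ca^2+ + SO4^2-
Ksp = [Ca^2+][SO4^2-]
With molar solubility s: [Ca^2+] = s, [SO4^2-] = s.
Ksp = s^2
s = √(3.13 x 10^-5) = 5.59 × 10^-3 M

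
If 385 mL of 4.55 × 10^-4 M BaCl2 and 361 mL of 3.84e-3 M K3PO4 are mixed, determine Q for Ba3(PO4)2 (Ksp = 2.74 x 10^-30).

Total volume = 385 + 361 = 746 mL.
[Ba^2+] = 4.55 x 10^-4 × (385/746) = 2.348 × 10^-4 M
[PO4^3-] = 3.84 × 10^-3 × (361/746) = 1.858 × 10^-3 M
Ba3(PO4)2(s) ⇌ 3 Ba^2+ + 2 PO4^3-, so Q = [Ba^2+]^3[PO4^3-]^2
Q = (2.348 × 10^-4)^3(1.858 x 10^-3)^2 = 4.47 × 10^-17
Q > Ksp, so Ba3(PO4)2 will precipitate.

4.47 x 10^-17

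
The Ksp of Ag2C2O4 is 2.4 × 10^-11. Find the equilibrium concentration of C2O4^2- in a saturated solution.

[C2O4^2-] = 1.8e-4 M

Ag2C2O4(s) ⇌ 2 Ag^+ + C2O4^2-
Ksp = [Ag^+]^2[C2O4^2-]
If s mol/L of Ag2C2O4 dissolves, [Ag^+] = 2s and [C2O4^2-] = s.
Ksp = (2s)^2s = 4s^3
Solving, s = (2.4 × 10^-11/4)^(1/3) = 1.82 × 10^-4 M
[C2O4^2-] = s = 1.8 × 10^-4 M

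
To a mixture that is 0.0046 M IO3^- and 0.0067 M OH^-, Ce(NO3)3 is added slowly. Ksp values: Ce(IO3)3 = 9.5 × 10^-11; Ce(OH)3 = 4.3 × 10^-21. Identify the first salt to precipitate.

Ce(OH)3

Precipitation of each salt starts when its ion product equals its Ksp.
For Ce(IO3)3: 9.5 × 10^-11 = (0.0046)^3 × [Ce^3+]  ⇒  [Ce^3+] = 9.8 × 10^-4 M.
For Ce(OH)3: 4.3 × 10^-21 = (0.0067)^3 × [Ce^3+]  ⇒  [Ce^3+] = 1.4 × 10^-14 M.
The salt with the lower threshold [Ce^3+] precipitates first: Ce(OH)3.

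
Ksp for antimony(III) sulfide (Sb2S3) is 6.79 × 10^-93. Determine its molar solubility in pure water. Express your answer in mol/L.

Sb2S3(s) ⇌ 2 Sb^3+(aq) + 3 S^2-(aq)
Ksp = [Sb^3+]^2[S^2-]^3
For each mole of Sb2S3 that dissolves: [Sb^3+] = 2s, [S^2-] = 3s.
So Ksp = (2s)^2 × (3s)^3 = 108s^5
s = (6.79 × 10^-93 / 108)^(1/5) = 1.44 × 10^-19 M

s = 1.44e-19 M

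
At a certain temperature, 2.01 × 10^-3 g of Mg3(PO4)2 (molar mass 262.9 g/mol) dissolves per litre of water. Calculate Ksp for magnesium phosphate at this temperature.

2.82 × 10^-24

Molar solubility s = (2.01 x 10^-3 g/L) / (262.9 g/mol) = 7.645 × 10^-6 M.
Mg3(PO4)2(s) ⇌ 3 Mg^2+(aq) + 2 PO4^3-(aq)
Let s = molar solubility. Then [Mg^2+] = 3s and [PO4^3-] = 2s.
Ksp = [Mg^2+]^3[PO4^3-]^2
Substituting: Ksp = (3s)^3(2s)^2 = 108s^5
With s = 7.645 x 10^-6: Ksp = 2.82 × 10^-24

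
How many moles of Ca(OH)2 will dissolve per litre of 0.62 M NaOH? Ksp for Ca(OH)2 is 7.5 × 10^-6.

s ≈ 2.0 x 10^-5 M

Ca(OH)2(s) ⇌ Ca^2+ + 2 OH^-
Ksp = [Ca^2+][OH^-]^2
If s mol/L dissolves here, [Ca^2+] = s, [OH^-] = 0.62 + 2s ≈ 0.62 (common-ion effect: OH^- is already 0.62 M).
Ksp ≈ s × (0.62)^2
s = 2.0 × 10^-5 M
Check: 2s = 3.9 × 10^-5 ≪ 0.62, so the approximation is valid.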